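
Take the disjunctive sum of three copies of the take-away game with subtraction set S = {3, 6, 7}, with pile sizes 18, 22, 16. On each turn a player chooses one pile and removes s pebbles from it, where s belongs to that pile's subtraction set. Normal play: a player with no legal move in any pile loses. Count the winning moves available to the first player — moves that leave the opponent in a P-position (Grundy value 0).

0

All piles use S = {3, 6, 7}:
G(0) = 0
G(1) = mex{} = 0
G(2) = mex{} = 0
G(3) = mex{0} = 1
G(4) = mex{0} = 1
G(5) = mex{0} = 1
G(6) = mex{1,0} = 2
G(7) = mex{1,0,0} = 2
G(8) = mex{1,0,0} = 2
G(9) = mex{2,1,0} = 3
G(10) = mex{2,1,1} = 0
G(11) = mex{2,1,1} = 0
G(12) = mex{3,2,1} = 0
G(13) = mex{0,2,2} = 1
G(14) = mex{0,2,2} = 1
G(15) = mex{0,3,2} = 1
G(16) = mex{1,0,3} = 2
G(17) = mex{1,0,0} = 2
G(18) = mex{1,0,0} = 2
G(19) = mex{2,1,0} = 3
G(20) = mex{2,1,1} = 0
G(21) = mex{2,1,1} = 0
G(22) = mex{3,2,1} = 0
Pile A: G(18) = 2.
Pile B: G(22) = 0.
Pile C: G(16) = 2.
Combined Grundy value = 2 ⊕ 0 ⊕ 2 = 0.
A winning move leaves total XOR = 0, i.e. changes one component's Grundy value g to g ⊕ X where X is the current total.
Pile A: target g' = 2⊕0 = 2, but every legal move changes the Grundy value (mex property), so 0 moves.
Pile B: target g' = 0⊕0 = 0, but every legal move changes the Grundy value (mex property), so 0 moves.
Pile C: target g' = 2⊕0 = 2, but every legal move changes the Grundy value (mex property), so 0 moves.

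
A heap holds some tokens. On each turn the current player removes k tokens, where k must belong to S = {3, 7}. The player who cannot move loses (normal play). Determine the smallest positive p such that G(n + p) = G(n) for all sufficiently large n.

n :  0  1  2  3  4  5  6  7  8  9 10 11 12 13 14 15 16 17 18 19 20 21
G :  0  0  0  1  1  1  0  2  2  1  0  0  0  1  1  1  0  2  2  1  0  0
G(n+10) = G(n) holds for n = 0,…,6 (a full window of length max(S) = 7), so the sequence is purely periodic with period 10.

10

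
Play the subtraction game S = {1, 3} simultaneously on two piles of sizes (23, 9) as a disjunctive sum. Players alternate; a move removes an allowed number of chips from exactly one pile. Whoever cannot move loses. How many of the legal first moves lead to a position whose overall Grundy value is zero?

0

All piles use S = {1, 3}:
G(0) = 0
G(1) = mex{0} = 1
G(2) = mex{1} = 0
G(3) = mex{0,0} = 1
G(4) = mex{1,1} = 0
G(5) = mex{0,0} = 1
G(6) = mex{1,1} = 0
G(7) = mex{0,0} = 1
G(8) = mex{1,1} = 0
G(9) = mex{0,0} = 1
G(10) = mex{1,1} = 0
G(11) = mex{0,0} = 1
G(12) = mex{1,1} = 0
G(13) = mex{0,0} = 1
G(14) = mex{1,1} = 0
G(15) = mex{0,0} = 1
G(16) = mex{1,1} = 0
G(17) = mex{0,0} = 1
G(18) = mex{1,1} = 0
G(19) = mex{0,0} = 1
G(20) = mex{1,1} = 0
G(21) = mex{0,0} = 1
G(22) = mex{1,1} = 0
G(23) = mex{0,0} = 1
Pile A: G(23) = 1.
Pile B: G(9) = 1.
Combined Grundy value = 1 ⊕ 1 = 0.
A winning move leaves total XOR = 0, i.e. changes one component's Grundy value g to g ⊕ X where X is the current total.
Pile A: target g' = 1⊕0 = 1, but every legal move changes the Grundy value (mex property), so 0 moves.
Pile B: target g' = 1⊕0 = 1, but every legal move changes the Grundy value (mex property), so 0 moves.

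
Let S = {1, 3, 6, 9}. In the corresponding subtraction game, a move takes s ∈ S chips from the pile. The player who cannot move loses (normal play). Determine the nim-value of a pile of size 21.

3

n :  0  1  2  3  4  5  6  7  8  9 10 11 12 13 14 15 16 17 18 19 20 21
G :  0  1  0  1  0  1  2  3  2  3  2  3  0  1  0  1  0  1  2  3  2  3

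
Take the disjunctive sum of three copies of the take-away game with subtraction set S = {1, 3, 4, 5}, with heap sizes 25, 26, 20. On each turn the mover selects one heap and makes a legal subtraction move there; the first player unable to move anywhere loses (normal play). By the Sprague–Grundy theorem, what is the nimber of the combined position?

3

All heaps use S = {1, 3, 4, 5}:
n :  0  1  2  3  4  5  6  7  8  9 10 11 12 13 14 15 16 17 18 19 20 21 22 23 24 25 26
G :  0  1  0  1  2  3  2  3  0  1  0  1  2  3  2  3  0  1  0  1  2  3  2  3  0  1  0
Heap A: G(25) = 1.
Heap B: G(26) = 0.
Heap C: G(20) = 2.
Combined Grundy value = 1 ⊕ 0 ⊕ 2 = 3.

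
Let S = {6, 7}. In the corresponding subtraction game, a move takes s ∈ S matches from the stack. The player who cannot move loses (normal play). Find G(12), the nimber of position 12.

n :  0  1  2  3  4  5  6  7  8  9 10 11 12
G :  0  0  0  0  0  0  1  1  1  1  1  1  2

2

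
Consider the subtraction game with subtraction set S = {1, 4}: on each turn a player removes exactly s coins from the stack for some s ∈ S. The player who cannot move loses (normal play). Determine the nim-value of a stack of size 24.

n :  0  1  2  3  4  5  6  7  8  9 10 11 12 13 14 15 16 17 18 19 20 21 22 23 24
G :  0  1  0  1  2  0  1  0  1  2  0  1  0  1  2  0  1  0  1  2  0  1  0  1  2

2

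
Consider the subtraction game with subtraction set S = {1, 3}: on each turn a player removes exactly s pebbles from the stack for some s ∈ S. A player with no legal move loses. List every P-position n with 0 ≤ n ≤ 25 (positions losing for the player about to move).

0, 2, 4, 6, 8, 10, 12, 14, 16, 18, 20, 22, 24

n :  0  1  2  3  4  5  6  7  8  9 10 11 12 13 14 15 16 17 18 19 20 21 22 23 24 25
G :  0  1  0  1  0  1  0  1  0  1  0  1  0  1  0  1  0  1  0  1  0  1  0  1  0  1
P-positions are exactly the n with G(n) = 0.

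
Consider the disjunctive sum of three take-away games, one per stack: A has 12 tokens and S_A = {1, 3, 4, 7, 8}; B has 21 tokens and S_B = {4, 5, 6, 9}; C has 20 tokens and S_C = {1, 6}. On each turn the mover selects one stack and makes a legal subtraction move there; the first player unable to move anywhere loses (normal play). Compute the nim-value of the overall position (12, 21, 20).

1

Stack A, S = {1, 3, 4, 7, 8}:
G(0) = 0
G(1) = mex{0} = 1
G(2) = mex{1} = 0
G(3) = mex{0,0} = 1
G(4) = mex{1,1,0} = 2
G(5) = mex{2,0,1} = 3
G(6) = mex{3,1,0} = 2
G(7) = mex{2,2,1,0} = 3
G(8) = mex{3,3,2,1,0} = 4
G(9) = mex{4,2,3,0,1} = 5
G(10) = mex{5,3,2,1,0} = 4
G(11) = mex{4,4,3,2,1} = 0
G(12) = mex{0,5,4,3,2} = 1
G_A(12) = 1.
Stack B, S = {4, 5, 6, 9}:
G(0) = 0
G(1) = mex{} = 0
G(2) = mex{} = 0
G(3) = mex{} = 0
G(4) = mex{0} = 1
G(5) = mex{0,0} = 1
G(6) = mex{0,0,0} = 1
G(7) = mex{0,0,0} = 1
G(8) = mex{1,0,0} = 2
G(9) = mex{1,1,0,0} = 2
G(10) = mex{1,1,1,0} = 2
G(11) = mex{1,1,1,0} = 2
G(12) = mex{2,1,1,0} = 3
G(13) = mex{2,2,1,1} = 0
G(14) = mex{2,2,2,1} = 0
G(15) = mex{2,2,2,1} = 0
G(16) = mex{3,2,2,1} = 0
G(17) = mex{0,3,2,2} = 1
G(18) = mex{0,0,3,2} = 1
G(19) = mex{0,0,0,2} = 1
G(20) = mex{0,0,0,2} = 1
G(21) = mex{1,0,0,3} = 2
G_B(21) = 2.
Stack C, S = {1, 6}:
G(0) = 0
G(1) = mex{0} = 1
G(2) = mex{1} = 0
G(3) = mex{0} = 1
G(4) = mex{1} = 0
G(5) = mex{0} = 1
G(6) = mex{1,0} = 2
G(7) = mex{2,1} = 0
G(8) = mex{0,0} = 1
G(9) = mex{1,1} = 0
G(10) = mex{0,0} = 1
G(11) = mex{1,1} = 0
G(12) = mex{0,2} = 1
G(13) = mex{1,0} = 2
G(14) = mex{2,1} = 0
G(15) = mex{0,0} = 1
G(16) = mex{1,1} = 0
G(17) = mex{0,0} = 1
G(18) = mex{1,1} = 0
G(19) = mex{0,2} = 1
G(20) = mex{1,0} = 2
G_C(20) = 2.
Combined Grundy value = 1 ⊕ 2 ⊕ 2 = 1.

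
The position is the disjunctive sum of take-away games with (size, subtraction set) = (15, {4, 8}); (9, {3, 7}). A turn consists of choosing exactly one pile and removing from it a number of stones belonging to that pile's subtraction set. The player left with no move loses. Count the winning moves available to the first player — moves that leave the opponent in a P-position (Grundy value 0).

3

Pile A, S = {4, 8}:
G(0) = 0
G(1) = mex{} = 0
G(2) = mex{} = 0
G(3) = mex{} = 0
G(4) = mex{0} = 1
G(5) = mex{0} = 1
G(6) = mex{0} = 1
G(7) = mex{0} = 1
G(8) = mex{1,0} = 2
G(9) = mex{1,0} = 2
G(10) = mex{1,0} = 2
G(11) = mex{1,0} = 2
G(12) = mex{2,1} = 0
G(13) = mex{2,1} = 0
G(14) = mex{2,1} = 0
G(15) = mex{2,1} = 0
G_A(15) = 0.
Pile B, S = {3, 7}:
G(0) = 0
G(1) = mex{} = 0
G(2) = mex{} = 0
G(3) = mex{0} = 1
G(4) = mex{0} = 1
G(5) = mex{0} = 1
G(6) = mex{1} = 0
G(7) = mex{1,0} = 2
G(8) = mex{1,0} = 2
G(9) = mex{0,0} = 1
G_B(9) = 1.
Combined Grundy value = 0 ⊕ 1 = 1.
A winning move leaves total XOR = 0, i.e. changes one component's Grundy value g to g ⊕ X where X is the current total.
Pile A: need g' = 0⊕1 = 1. Options: 15−4→G=2, 15−8→G=1. Hits: 1.
Pile B: need g' = 1⊕1 = 0. Options: 9−3→G=0, 9−7→G=0. Hits: 2.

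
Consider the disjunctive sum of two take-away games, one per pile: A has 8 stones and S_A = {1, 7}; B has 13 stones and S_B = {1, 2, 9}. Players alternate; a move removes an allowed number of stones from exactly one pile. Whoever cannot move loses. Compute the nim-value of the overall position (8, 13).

0

Pile A, S = {1, 7}:
G(0) = 0
G(1) = mex{0} = 1
G(2) = mex{1} = 0
G(3) = mex{0} = 1
G(4) = mex{1} = 0
G(5) = mex{0} = 1
G(6) = mex{1} = 0
G(7) = mex{0,0} = 1
G(8) = mex{1,1} = 0
G_A(8) = 0.
Pile B, S = {1, 2, 9}:
n :  0  1  2  3  4  5  6  7  8  9 10 11 12 13
G :  0  1  2  0  1  2  0  1  2  3  0  1  2  0
G_B(13) = 0.
Combined Grundy value = 0 ⊕ 0 = 0.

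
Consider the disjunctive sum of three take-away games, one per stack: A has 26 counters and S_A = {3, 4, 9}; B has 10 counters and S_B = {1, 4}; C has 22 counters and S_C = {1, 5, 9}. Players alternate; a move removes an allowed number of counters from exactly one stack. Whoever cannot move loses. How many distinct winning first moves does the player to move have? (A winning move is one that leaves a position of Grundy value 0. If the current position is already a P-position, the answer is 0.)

0

Stack A, S = {3, 4, 9}:
n :  0  1  2  3  4  5  6  7  8  9 10 11 12 13 14 15 16 17 18 19 20 21 22 23 24 25 26
G :  0  0  0  1  1  1  2  0  0  3  1  1  2  0  0  0  1  1  1  2  0  0  3  1  1  2  0
G_A(26) = 0.
Stack B, S = {1, 4}:
n :  0  1  2  3  4  5  6  7  8  9 10
G :  0  1  0  1  2  0  1  0  1  2  0
G_B(10) = 0.
Stack C, S = {1, 5, 9}:
G(0) = 0
G(1) = mex{0} = 1
G(2) = mex{1} = 0
G(3) = mex{0} = 1
G(4) = mex{1} = 0
G(5) = mex{0,0} = 1
G(6) = mex{1,1} = 0
G(7) = mex{0,0} = 1
G(8) = mex{1,1} = 0
G(9) = mex{0,0,0} = 1
G(10) = mex{1,1,1} = 0
G(11) = mex{0,0,0} = 1
G(12) = mex{1,1,1} = 0
G(13) = mex{0,0,0} = 1
G(14) = mex{1,1,1} = 0
G(15) = mex{0,0,0} = 1
G(16) = mex{1,1,1} = 0
G(17) = mex{0,0,0} = 1
G(18) = mex{1,1,1} = 0
G(19) = mex{0,0,0} = 1
G(20) = mex{1,1,1} = 0
G(21) = mex{0,0,0} = 1
G(22) = mex{1,1,1} = 0
G_C(22) = 0.
Combined Grundy value = 0 ⊕ 0 ⊕ 0 = 0.
A winning move leaves total XOR = 0, i.e. changes one component's Grundy value g to g ⊕ X where X is the current total.
Stack A: target g' = 0⊕0 = 0, but every legal move changes the Grundy value (mex property), so 0 moves.
Stack B: target g' = 0⊕0 = 0, but every legal move changes the Grundy value (mex property), so 0 moves.
Stack C: target g' = 0⊕0 = 0, but every legal move changes the Grundy value (mex property), so 0 moves.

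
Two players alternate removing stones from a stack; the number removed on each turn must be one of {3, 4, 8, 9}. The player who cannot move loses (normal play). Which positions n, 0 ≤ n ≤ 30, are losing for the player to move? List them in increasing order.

G(0) = 0
G(1) = mex{} = 0
G(2) = mex{} = 0
G(3) = mex{0} = 1
G(4) = mex{0,0} = 1
G(5) = mex{0,0} = 1
G(6) = mex{1,0} = 2
G(7) = mex{1,1} = 0
G(8) = mex{1,1,0} = 2
G(9) = mex{2,1,0,0} = 3
G(10) = mex{0,2,0,0} = 1
G(11) = mex{2,0,1,0} = 3
G(12) = mex{3,2,1,1} = 0
G(13) = mex{1,3,1,1} = 0
G(14) = mex{3,1,2,1} = 0
G(15) = mex{0,3,0,2} = 1
G(16) = mex{0,0,2,0} = 1
G(17) = mex{0,0,3,2} = 1
G(18) = mex{1,0,1,3} = 2
G(19) = mex{1,1,3,1} = 0
G(20) = mex{1,1,0,3} = 2
G(21) = mex{2,1,0,0} = 3
G(22) = mex{0,2,0,0} = 1
G(23) = mex{2,0,1,0} = 3
G(24) = mex{3,2,1,1} = 0
G(25) = mex{1,3,1,1} = 0
G(26) = mex{3,1,2,1} = 0
G(27) = mex{0,3,0,2} = 1
G(28) = mex{0,0,2,0} = 1
G(29) = mex{0,0,3,2} = 1
G(30) = mex{1,0,1,3} = 2
P-positions are exactly the n with G(n) = 0.

0, 1, 2, 7, 12, 13, 14, 19, 24, 25, 26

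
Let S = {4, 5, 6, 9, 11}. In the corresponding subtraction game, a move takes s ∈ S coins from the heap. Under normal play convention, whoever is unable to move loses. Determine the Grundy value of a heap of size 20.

G(0) = 0
G(1) = mex{} = 0
G(2) = mex{} = 0
G(3) = mex{} = 0
G(4) = mex{0} = 1
G(5) = mex{0,0} = 1
G(6) = mex{0,0,0} = 1
G(7) = mex{0,0,0} = 1
G(8) = mex{1,0,0} = 2
G(9) = mex{1,1,0,0} = 2
G(10) = mex{1,1,1,0} = 2
G(11) = mex{1,1,1,0,0} = 2
G(12) = mex{2,1,1,0,0} = 3
G(13) = mex{2,2,1,1,0} = 3
G(14) = mex{2,2,2,1,0} = 3
G(15) = mex{2,2,2,1,1} = 0
G(16) = mex{3,2,2,1,1} = 0
G(17) = mex{3,3,2,2,1} = 0
G(18) = mex{3,3,3,2,1} = 0
G(19) = mex{0,3,3,2,2} = 1
G(20) = mex{0,0,3,2,2} = 1

1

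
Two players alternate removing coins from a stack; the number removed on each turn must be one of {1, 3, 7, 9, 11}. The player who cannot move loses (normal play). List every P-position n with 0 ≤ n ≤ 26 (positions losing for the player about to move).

n :  0  1  2  3  4  5  6  7  8  9 10 11 12 13 14 15 16 17 18 19 20 21 22 23 24 25 26
G :  0  1  0  1  0  1  0  1  0  1  0  1  0  1  0  1  0  1  0  1  0  1  0  1  0  1  0
P-positions are exactly the n with G(n) = 0.

0, 2, 4, 6, 8, 10, 12, 14, 16, 18, 20, 22, 24, 26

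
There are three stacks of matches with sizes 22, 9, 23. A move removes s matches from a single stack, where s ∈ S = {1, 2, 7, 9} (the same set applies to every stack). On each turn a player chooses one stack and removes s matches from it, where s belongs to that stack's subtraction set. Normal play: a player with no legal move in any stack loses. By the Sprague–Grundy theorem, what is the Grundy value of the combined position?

2

All stacks use S = {1, 2, 7, 9}:
n :  0  1  2  3  4  5  6  7  8  9 10 11 12 13 14 15 16 17 18 19 20 21 22 23
G :  0  1  2  0  1  2  0  1  2  3  4  0  1  2  0  1  2  0  1  2  3  4  0  1
Stack A: G(22) = 0.
Stack B: G(9) = 3.
Stack C: G(23) = 1.
Combined Grundy value = 0 ⊕ 3 ⊕ 1 = 2.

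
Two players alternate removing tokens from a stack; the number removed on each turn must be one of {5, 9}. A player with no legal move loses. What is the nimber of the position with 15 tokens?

G(0) = 0
G(1) = mex{} = 0
G(2) = mex{} = 0
G(3) = mex{} = 0
G(4) = mex{} = 0
G(5) = mex{0} = 1
G(6) = mex{0} = 1
G(7) = mex{0} = 1
G(8) = mex{0} = 1
G(9) = mex{0,0} = 1
G(10) = mex{1,0} = 2
G(11) = mex{1,0} = 2
G(12) = mex{1,0} = 2
G(13) = mex{1,0} = 2
G(14) = mex{1,1} = 0
G(15) = mex{2,1} = 0

0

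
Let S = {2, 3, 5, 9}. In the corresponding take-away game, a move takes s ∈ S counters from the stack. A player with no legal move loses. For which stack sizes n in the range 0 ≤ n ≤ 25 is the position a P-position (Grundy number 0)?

G(0) = 0
G(1) = mex{} = 0
G(2) = mex{0} = 1
G(3) = mex{0,0} = 1
G(4) = mex{1,0} = 2
G(5) = mex{1,1,0} = 2
G(6) = mex{2,1,0} = 3
G(7) = mex{2,2,1} = 0
G(8) = mex{3,2,1} = 0
G(9) = mex{0,3,2,0} = 1
G(10) = mex{0,0,2,0} = 1
G(11) = mex{1,0,3,1} = 2
G(12) = mex{1,1,0,1} = 2
G(13) = mex{2,1,0,2} = 3
G(14) = mex{2,2,1,2} = 0
G(15) = mex{3,2,1,3} = 0
G(16) = mex{0,3,2,0} = 1
G(17) = mex{0,0,2,0} = 1
G(18) = mex{1,0,3,1} = 2
G(19) = mex{1,1,0,1} = 2
G(20) = mex{2,1,0,2} = 3
G(21) = mex{2,2,1,2} = 0
G(22) = mex{3,2,1,3} = 0
G(23) = mex{0,3,2,0} = 1
G(24) = mex{0,0,2,0} = 1
G(25) = mex{1,0,3,1} = 2
P-positions are exactly the n with G(n) = 0.

0, 1, 7, 8, 14, 15, 21, 22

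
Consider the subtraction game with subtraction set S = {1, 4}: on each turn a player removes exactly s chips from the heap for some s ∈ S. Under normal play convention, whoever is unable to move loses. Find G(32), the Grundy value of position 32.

0

G(0) = 0
G(1) = mex{0} = 1
G(2) = mex{1} = 0
G(3) = mex{0} = 1
G(4) = mex{1,0} = 2
G(5) = mex{2,1} = 0
G(6) = mex{0,0} = 1
G(7) = mex{1,1} = 0
G(8) = mex{0,2} = 1
G(9) = mex{1,0} = 2
G(10) = mex{2,1} = 0
G(11) = mex{0,0} = 1
G(12) = mex{1,1} = 0
G(13) = mex{0,2} = 1
G(14) = mex{1,0} = 2
G(15) = mex{2,1} = 0
G(16) = mex{0,0} = 1
G(17) = mex{1,1} = 0
G(18) = mex{0,2} = 1
G(19) = mex{1,0} = 2
G(20) = mex{2,1} = 0
G(21) = mex{0,0} = 1
G(22) = mex{1,1} = 0
G(23) = mex{0,2} = 1
G(24) = mex{1,0} = 2
G(25) = mex{2,1} = 0
G(26) = mex{0,0} = 1
G(27) = mex{1,1} = 0
G(28) = mex{0,2} = 1
G(29) = mex{1,0} = 2
G(30) = mex{2,1} = 0
G(31) = mex{0,0} = 1
G(32) = mex{1,1} = 0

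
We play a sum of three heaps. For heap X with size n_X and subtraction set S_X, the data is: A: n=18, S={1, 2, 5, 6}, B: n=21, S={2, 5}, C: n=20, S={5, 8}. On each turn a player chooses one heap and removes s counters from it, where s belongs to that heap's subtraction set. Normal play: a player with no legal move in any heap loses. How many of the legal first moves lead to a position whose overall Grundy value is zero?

0

Heap A, S = {1, 2, 5, 6}:
n :  0  1  2  3  4  5  6  7  8  9 10 11 12 13 14 15 16 17 18
G :  0  1  2  0  1  2  3  0  1  2  0  1  2  3  0  1  2  0  1
G_A(18) = 1.
Heap B, S = {2, 5}:
G(0) = 0
G(1) = mex{} = 0
G(2) = mex{0} = 1
G(3) = mex{0} = 1
G(4) = mex{1} = 0
G(5) = mex{1,0} = 2
G(6) = mex{0,0} = 1
G(7) = mex{2,1} = 0
G(8) = mex{1,1} = 0
G(9) = mex{0,0} = 1
G(10) = mex{0,2} = 1
G(11) = mex{1,1} = 0
G(12) = mex{1,0} = 2
G(13) = mex{0,0} = 1
G(14) = mex{2,1} = 0
G(15) = mex{1,1} = 0
G(16) = mex{0,0} = 1
G(17) = mex{0,2} = 1
G(18) = mex{1,1} = 0
G(19) = mex{1,0} = 2
G(20) = mex{0,0} = 1
G(21) = mex{2,1} = 0
G_B(21) = 0.
Heap C, S = {5, 8}:
G(0) = 0
G(1) = mex{} = 0
G(2) = mex{} = 0
G(3) = mex{} = 0
G(4) = mex{} = 0
G(5) = mex{0} = 1
G(6) = mex{0} = 1
G(7) = mex{0} = 1
G(8) = mex{0,0} = 1
G(9) = mex{0,0} = 1
G(10) = mex{1,0} = 2
G(11) = mex{1,0} = 2
G(12) = mex{1,0} = 2
G(13) = mex{1,1} = 0
G(14) = mex{1,1} = 0
G(15) = mex{2,1} = 0
G(16) = mex{2,1} = 0
G(17) = mex{2,1} = 0
G(18) = mex{0,2} = 1
G(19) = mex{0,2} = 1
G(20) = mex{0,2} = 1
G_C(20) = 1.
Combined Grundy value = 1 ⊕ 0 ⊕ 1 = 0.
A winning move leaves total XOR = 0, i.e. changes one component's Grundy value g to g ⊕ X where X is the current total.
Heap A: target g' = 1⊕0 = 1, but every legal move changes the Grundy value (mex property), so 0 moves.
Heap B: target g' = 0⊕0 = 0, but every legal move changes the Grundy value (mex property), so 0 moves.
Heap C: target g' = 1⊕0 = 1, but every legal move changes the Grundy value (mex property), so 0 moves.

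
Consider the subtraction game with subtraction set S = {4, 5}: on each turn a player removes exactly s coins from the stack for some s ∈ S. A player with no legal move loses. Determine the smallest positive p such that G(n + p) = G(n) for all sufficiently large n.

9

n :  0  1  2  3  4  5  6  7  8  9 10 11 12 13 14 15 16 17 18 19
G :  0  0  0  0  1  1  1  1  2  0  0  0  0  1  1  1  1  2  0  0
G(n+9) = G(n) holds for n = 0,…,4 (a full window of length max(S) = 5), so the sequence is purely periodic with period 9.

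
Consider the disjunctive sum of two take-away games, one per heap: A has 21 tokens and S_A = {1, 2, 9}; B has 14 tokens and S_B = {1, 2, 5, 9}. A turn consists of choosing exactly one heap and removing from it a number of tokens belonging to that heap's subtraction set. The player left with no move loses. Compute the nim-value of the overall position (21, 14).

0

Heap A, S = {1, 2, 9}:
G(0) = 0
G(1) = mex{0} = 1
G(2) = mex{1,0} = 2
G(3) = mex{2,1} = 0
G(4) = mex{0,2} = 1
G(5) = mex{1,0} = 2
G(6) = mex{2,1} = 0
G(7) = mex{0,2} = 1
G(8) = mex{1,0} = 2
G(9) = mex{2,1,0} = 3
G(10) = mex{3,2,1} = 0
G(11) = mex{0,3,2} = 1
G(12) = mex{1,0,0} = 2
G(13) = mex{2,1,1} = 0
G(14) = mex{0,2,2} = 1
G(15) = mex{1,0,0} = 2
G(16) = mex{2,1,1} = 0
G(17) = mex{0,2,2} = 1
G(18) = mex{1,0,3} = 2
G(19) = mex{2,1,0} = 3
G(20) = mex{3,2,1} = 0
G(21) = mex{0,3,2} = 1
G_A(21) = 1.
Heap B, S = {1, 2, 5, 9}:
G(0) = 0
G(1) = mex{0} = 1
G(2) = mex{1,0} = 2
G(3) = mex{2,1} = 0
G(4) = mex{0,2} = 1
G(5) = mex{1,0,0} = 2
G(6) = mex{2,1,1} = 0
G(7) = mex{0,2,2} = 1
G(8) = mex{1,0,0} = 2
G(9) = mex{2,1,1,0} = 3
G(10) = mex{3,2,2,1} = 0
G(11) = mex{0,3,0,2} = 1
G(12) = mex{1,0,1,0} = 2
G(13) = mex{2,1,2,1} = 0
G(14) = mex{0,2,3,2} = 1
G_B(14) = 1.
Combined Grundy value = 1 ⊕ 1 = 0.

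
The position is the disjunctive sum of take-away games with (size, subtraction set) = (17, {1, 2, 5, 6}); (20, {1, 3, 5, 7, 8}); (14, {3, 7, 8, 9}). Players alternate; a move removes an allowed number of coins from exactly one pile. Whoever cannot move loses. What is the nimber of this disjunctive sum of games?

Pile A, S = {1, 2, 5, 6}:
n :  0  1  2  3  4  5  6  7  8  9 10 11 12 13 14 15 16 17
G :  0  1  2  0  1  2  3  0  1  2  0  1  2  3  0  1  2  0
G_A(17) = 0.
Pile B, S = {1, 3, 5, 7, 8}:
n :  0  1  2  3  4  5  6  7  8  9 10 11 12 13 14 15 16 17 18 19 20
G :  0  1  0  1  0  1  0  1  2  3  2  3  2  3  2  0  1  0  1  0  1
G_B(20) = 1.
Pile C, S = {3, 7, 8, 9}:
G(0) = 0
G(1) = mex{} = 0
G(2) = mex{} = 0
G(3) = mex{0} = 1
G(4) = mex{0} = 1
G(5) = mex{0} = 1
G(6) = mex{1} = 0
G(7) = mex{1,0} = 2
G(8) = mex{1,0,0} = 2
G(9) = mex{0,0,0,0} = 1
G(10) = mex{2,1,0,0} = 3
G(11) = mex{2,1,1,0} = 3
G(12) = mex{1,1,1,1} = 0
G(13) = mex{3,0,1,1} = 2
G(14) = mex{3,2,0,1} = 4
G_C(14) = 4.
Combined Grundy value = 0 ⊕ 1 ⊕ 4 = 5.

5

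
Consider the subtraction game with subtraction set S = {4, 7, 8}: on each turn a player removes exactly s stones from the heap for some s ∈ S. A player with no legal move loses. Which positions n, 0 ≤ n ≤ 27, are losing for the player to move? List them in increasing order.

G(0) = 0
G(1) = mex{} = 0
G(2) = mex{} = 0
G(3) = mex{} = 0
G(4) = mex{0} = 1
G(5) = mex{0} = 1
G(6) = mex{0} = 1
G(7) = mex{0,0} = 1
G(8) = mex{1,0,0} = 2
G(9) = mex{1,0,0} = 2
G(10) = mex{1,0,0} = 2
G(11) = mex{1,1,0} = 2
G(12) = mex{2,1,1} = 0
G(13) = mex{2,1,1} = 0
G(14) = mex{2,1,1} = 0
G(15) = mex{2,2,1} = 0
G(16) = mex{0,2,2} = 1
G(17) = mex{0,2,2} = 1
G(18) = mex{0,2,2} = 1
G(19) = mex{0,0,2} = 1
G(20) = mex{1,0,0} = 2
G(21) = mex{1,0,0} = 2
G(22) = mex{1,0,0} = 2
G(23) = mex{1,1,0} = 2
G(24) = mex{2,1,1} = 0
G(25) = mex{2,1,1} = 0
G(26) = mex{2,1,1} = 0
G(27) = mex{2,2,1} = 0
P-positions are exactly the n with G(n) = 0.

0, 1, 2, 3, 12, 13, 14, 15, 24, 25, 26, 27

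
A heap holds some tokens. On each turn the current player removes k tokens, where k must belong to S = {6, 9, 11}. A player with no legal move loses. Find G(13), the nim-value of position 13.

2

G(0) = 0
G(1) = mex{} = 0
G(2) = mex{} = 0
G(3) = mex{} = 0
G(4) = mex{} = 0
G(5) = mex{} = 0
G(6) = mex{0} = 1
G(7) = mex{0} = 1
G(8) = mex{0} = 1
G(9) = mex{0,0} = 1
G(10) = mex{0,0} = 1
G(11) = mex{0,0,0} = 1
G(12) = mex{1,0,0} = 2
G(13) = mex{1,0,0} = 2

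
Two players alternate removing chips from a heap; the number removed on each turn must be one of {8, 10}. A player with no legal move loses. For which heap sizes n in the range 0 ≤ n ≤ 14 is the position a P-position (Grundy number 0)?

0, 1, 2, 3, 4, 5, 6, 7

n :  0  1  2  3  4  5  6  7  8  9 10 11 12 13 14
G :  0  0  0  0  0  0  0  0  1  1  1  1  1  1  1
P-positions are exactly the n with G(n) = 0.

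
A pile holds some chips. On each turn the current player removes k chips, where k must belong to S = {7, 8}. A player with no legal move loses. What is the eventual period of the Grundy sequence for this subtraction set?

G(0) = 0
G(1) = mex{} = 0
G(2) = mex{} = 0
G(3) = mex{} = 0
G(4) = mex{} = 0
G(5) = mex{} = 0
G(6) = mex{} = 0
G(7) = mex{0} = 1
G(8) = mex{0,0} = 1
G(9) = mex{0,0} = 1
G(10) = mex{0,0} = 1
G(11) = mex{0,0} = 1
G(12) = mex{0,0} = 1
G(13) = mex{0,0} = 1
G(14) = mex{1,0} = 2
G(15) = mex{1,1} = 0
G(16) = mex{1,1} = 0
G(17) = mex{1,1} = 0
G(18) = mex{1,1} = 0
G(19) = mex{1,1} = 0
G(20) = mex{1,1} = 0
G(21) = mex{2,1} = 0
G(22) = mex{0,2} = 1
G(23) = mex{0,0} = 1
G(24) = mex{0,0} = 1
G(25) = mex{0,0} = 1
G(26) = mex{0,0} = 1
G(27) = mex{0,0} = 1
G(28) = mex{0,0} = 1
G(29) = mex{1,0} = 2
G(30) = mex{1,1} = 0
G(31) = mex{1,1} = 0
G(n+15) = G(n) holds for n = 0,…,7 (a full window of length max(S) = 8), so the sequence is purely periodic with period 15.

15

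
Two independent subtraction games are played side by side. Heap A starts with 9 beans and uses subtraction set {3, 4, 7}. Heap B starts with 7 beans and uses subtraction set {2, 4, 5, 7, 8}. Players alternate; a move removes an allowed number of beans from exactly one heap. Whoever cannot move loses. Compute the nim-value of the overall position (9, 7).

Heap A, S = {3, 4, 7}:
G(0) = 0
G(1) = mex{} = 0
G(2) = mex{} = 0
G(3) = mex{0} = 1
G(4) = mex{0,0} = 1
G(5) = mex{0,0} = 1
G(6) = mex{1,0} = 2
G(7) = mex{1,1,0} = 2
G(8) = mex{1,1,0} = 2
G(9) = mex{2,1,0} = 3
G_A(9) = 3.
Heap B, S = {2, 4, 5, 7, 8}:
n : 0 1 2 3 4 5 6 7
G : 0 0 1 1 2 2 3 3
G_B(7) = 3.
Combined Grundy value = 3 ⊕ 3 = 0.

0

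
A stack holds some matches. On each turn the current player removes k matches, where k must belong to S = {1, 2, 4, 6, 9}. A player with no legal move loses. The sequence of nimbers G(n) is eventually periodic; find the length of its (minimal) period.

n :  0  1  2  3  4  5  6  7  8  9 10 11 12 13 14 15 16 17 18
G :  0  1  2  0  1  2  3  4  0  1  2  0  1  2  3  4  0  1  2
G(n+8) = G(n) holds for n = 0,…,8 (a full window of length max(S) = 9), so the sequence is purely periodic with period 8.

8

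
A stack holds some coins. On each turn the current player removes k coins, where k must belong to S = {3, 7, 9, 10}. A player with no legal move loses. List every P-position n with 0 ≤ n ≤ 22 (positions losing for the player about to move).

0, 1, 2, 6, 14, 18, 19, 20

G(0) = 0
G(1) = mex{} = 0
G(2) = mex{} = 0
G(3) = mex{0} = 1
G(4) = mex{0} = 1
G(5) = mex{0} = 1
G(6) = mex{1} = 0
G(7) = mex{1,0} = 2
G(8) = mex{1,0} = 2
G(9) = mex{0,0,0} = 1
G(10) = mex{2,1,0,0} = 3
G(11) = mex{2,1,0,0} = 3
G(12) = mex{1,1,1,0} = 2
G(13) = mex{3,0,1,1} = 2
G(14) = mex{3,2,1,1} = 0
G(15) = mex{2,2,0,1} = 3
G(16) = mex{2,1,2,0} = 3
G(17) = mex{0,3,2,2} = 1
G(18) = mex{3,3,1,2} = 0
G(19) = mex{3,2,3,1} = 0
G(20) = mex{1,2,3,3} = 0
G(21) = mex{0,0,2,3} = 1
G(22) = mex{0,3,2,2} = 1
P-positions are exactly the n with G(n) = 0.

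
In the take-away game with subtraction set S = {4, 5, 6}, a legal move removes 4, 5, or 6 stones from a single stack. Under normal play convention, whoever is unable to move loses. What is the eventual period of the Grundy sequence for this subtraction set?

10

G(0) = 0
G(1) = mex{} = 0
G(2) = mex{} = 0
G(3) = mex{} = 0
G(4) = mex{0} = 1
G(5) = mex{0,0} = 1
G(6) = mex{0,0,0} = 1
G(7) = mex{0,0,0} = 1
G(8) = mex{1,0,0} = 2
G(9) = mex{1,1,0} = 2
G(10) = mex{1,1,1} = 0
G(11) = mex{1,1,1} = 0
G(12) = mex{2,1,1} = 0
G(13) = mex{2,2,1} = 0
G(14) = mex{0,2,2} = 1
G(15) = mex{0,0,2} = 1
G(16) = mex{0,0,0} = 1
G(17) = mex{0,0,0} = 1
G(18) = mex{1,0,0} = 2
G(19) = mex{1,1,0} = 2
G(20) = mex{1,1,1} = 0
G(21) = mex{1,1,1} = 0
G(n+10) = G(n) holds for n = 0,…,5 (a full window of length max(S) = 6), so the sequence is purely periodic with period 10.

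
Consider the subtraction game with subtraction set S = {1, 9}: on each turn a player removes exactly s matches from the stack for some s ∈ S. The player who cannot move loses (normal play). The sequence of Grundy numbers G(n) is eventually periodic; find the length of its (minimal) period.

G(0) = 0
G(1) = mex{0} = 1
G(2) = mex{1} = 0
G(3) = mex{0} = 1
G(4) = mex{1} = 0
G(5) = mex{0} = 1
G(6) = mex{1} = 0
G(7) = mex{0} = 1
G(8) = mex{1} = 0
G(9) = mex{0,0} = 1
G(10) = mex{1,1} = 0
G(11) = mex{0,0} = 1
G(12) = mex{1,1} = 0
G(13) = mex{0,0} = 1
G(14) = mex{1,1} = 0
G(n+2) = G(n) holds for n = 0,…,8 (a full window of length max(S) = 9), so the sequence is purely periodic with period 2.

2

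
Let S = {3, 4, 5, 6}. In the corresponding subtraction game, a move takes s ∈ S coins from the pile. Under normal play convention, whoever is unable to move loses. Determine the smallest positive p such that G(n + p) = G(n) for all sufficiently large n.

n :  0  1  2  3  4  5  6  7  8  9 10 11 12 13 14 15 16 17 18 19
G :  0  0  0  1  1  1  2  2  2  0  0  0  1  1  1  2  2  2  0  0
G(n+9) = G(n) holds for n = 0,…,5 (a full window of length max(S) = 6), so the sequence is purely periodic with period 9.

9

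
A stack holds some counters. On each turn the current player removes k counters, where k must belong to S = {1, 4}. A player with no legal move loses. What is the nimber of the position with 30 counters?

G(0) = 0
G(1) = mex{0} = 1
G(2) = mex{1} = 0
G(3) = mex{0} = 1
G(4) = mex{1,0} = 2
G(5) = mex{2,1} = 0
G(6) = mex{0,0} = 1
G(7) = mex{1,1} = 0
G(8) = mex{0,2} = 1
G(9) = mex{1,0} = 2
G(10) = mex{2,1} = 0
G(11) = mex{0,0} = 1
G(12) = mex{1,1} = 0
G(13) = mex{0,2} = 1
G(14) = mex{1,0} = 2
G(15) = mex{2,1} = 0
G(16) = mex{0,0} = 1
G(17) = mex{1,1} = 0
G(18) = mex{0,2} = 1
G(19) = mex{1,0} = 2
G(20) = mex{2,1} = 0
G(21) = mex{0,0} = 1
G(22) = mex{1,1} = 0
G(23) = mex{0,2} = 1
G(24) = mex{1,0} = 2
G(25) = mex{2,1} = 0
G(26) = mex{0,0} = 1
G(27) = mex{1,1} = 0
G(28) = mex{0,2} = 1
G(29) = mex{1,0} = 2
G(30) = mex{2,1} = 0

0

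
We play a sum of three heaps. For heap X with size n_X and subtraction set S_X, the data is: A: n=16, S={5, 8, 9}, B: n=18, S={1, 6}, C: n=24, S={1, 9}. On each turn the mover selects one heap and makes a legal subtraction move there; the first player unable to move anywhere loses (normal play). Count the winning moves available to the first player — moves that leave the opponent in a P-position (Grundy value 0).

Heap A, S = {5, 8, 9}:
n :  0  1  2  3  4  5  6  7  8  9 10 11 12 13 14 15 16
G :  0  0  0  0  0  1  1  1  1  1  2  2  2  2  0  0  0
G_A(16) = 0.
Heap B, S = {1, 6}:
G(0) = 0
G(1) = mex{0} = 1
G(2) = mex{1} = 0
G(3) = mex{0} = 1
G(4) = mex{1} = 0
G(5) = mex{0} = 1
G(6) = mex{1,0} = 2
G(7) = mex{2,1} = 0
G(8) = mex{0,0} = 1
G(9) = mex{1,1} = 0
G(10) = mex{0,0} = 1
G(11) = mex{1,1} = 0
G(12) = mex{0,2} = 1
G(13) = mex{1,0} = 2
G(14) = mex{2,1} = 0
G(15) = mex{0,0} = 1
G(16) = mex{1,1} = 0
G(17) = mex{0,0} = 1
G(18) = mex{1,1} = 0
G_B(18) = 0.
Heap C, S = {1, 9}:
n :  0  1  2  3  4  5  6  7  8  9 10 11 12 13 14 15 16 17 18 19 20 21 22 23 24
G :  0  1  0  1  0  1  0  1  0  1  0  1  0  1  0  1  0  1  0  1  0  1  0  1  0
G_C(24) = 0.
Combined Grundy value = 0 ⊕ 0 ⊕ 0 = 0.
A winning move leaves total XOR = 0, i.e. changes one component's Grundy value g to g ⊕ X where X is the current total.
Heap A: target g' = 0⊕0 = 0, but every legal move changes the Grundy value (mex property), so 0 moves.
Heap B: target g' = 0⊕0 = 0, but every legal move changes the Grundy value (mex property), so 0 moves.
Heap C: target g' = 0⊕0 = 0, but every legal move changes the Grundy value (mex property), so 0 moves.

0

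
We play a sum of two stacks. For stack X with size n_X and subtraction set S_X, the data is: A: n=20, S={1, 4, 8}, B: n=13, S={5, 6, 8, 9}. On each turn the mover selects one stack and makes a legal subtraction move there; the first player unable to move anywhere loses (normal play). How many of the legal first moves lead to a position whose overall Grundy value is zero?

4

Stack A, S = {1, 4, 8}:
n :  0  1  2  3  4  5  6  7  8  9 10 11 12 13 14 15 16 17 18 19 20
G :  0  1  0  1  2  0  1  0  1  2  3  2  0  1  0  1  2  0  1  0  1
G_A(20) = 1.
Stack B, S = {5, 6, 8, 9}:
G(0) = 0
G(1) = mex{} = 0
G(2) = mex{} = 0
G(3) = mex{} = 0
G(4) = mex{} = 0
G(5) = mex{0} = 1
G(6) = mex{0,0} = 1
G(7) = mex{0,0} = 1
G(8) = mex{0,0,0} = 1
G(9) = mex{0,0,0,0} = 1
G(10) = mex{1,0,0,0} = 2
G(11) = mex{1,1,0,0} = 2
G(12) = mex{1,1,0,0} = 2
G(13) = mex{1,1,1,0} = 2
G_B(13) = 2.
Combined Grundy value = 1 ⊕ 2 = 3.
A winning move leaves total XOR = 0, i.e. changes one component's Grundy value g to g ⊕ X where X is the current total.
Stack A: need g' = 1⊕3 = 2. Options: 20−1→G=0, 20−4→G=2, 20−8→G=0. Hits: 1.
Stack B: need g' = 2⊕3 = 1. Options: 13−5→G=1, 13−6→G=1, 13−8→G=1, 13−9→G=0. Hits: 3.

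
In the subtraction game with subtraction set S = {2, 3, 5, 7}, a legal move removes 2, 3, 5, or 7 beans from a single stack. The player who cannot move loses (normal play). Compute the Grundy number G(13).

n :  0  1  2  3  4  5  6  7  8  9 10 11 12 13
G :  0  0  1  1  2  2  3  3  4  0  0  1  1  2

2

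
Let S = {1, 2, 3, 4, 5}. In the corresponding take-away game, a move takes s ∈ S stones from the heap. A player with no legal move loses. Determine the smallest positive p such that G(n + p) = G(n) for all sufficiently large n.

6

G(0) = 0
G(1) = mex{0} = 1
G(2) = mex{1,0} = 2
G(3) = mex{2,1,0} = 3
G(4) = mex{3,2,1,0} = 4
G(5) = mex{4,3,2,1,0} = 5
G(6) = mex{5,4,3,2,1} = 0
G(7) = mex{0,5,4,3,2} = 1
G(8) = mex{1,0,5,4,3} = 2
G(9) = mex{2,1,0,5,4} = 3
G(10) = mex{3,2,1,0,5} = 4
G(11) = mex{4,3,2,1,0} = 5
G(12) = mex{5,4,3,2,1} = 0
G(13) = mex{0,5,4,3,2} = 1
G(14) = mex{1,0,5,4,3} = 2
G(n+6) = G(n) holds for n = 0,…,4 (a full window of length max(S) = 5), so the sequence is purely periodic with period 6.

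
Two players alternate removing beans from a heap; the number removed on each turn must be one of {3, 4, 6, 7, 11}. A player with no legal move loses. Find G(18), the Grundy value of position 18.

n :  0  1  2  3  4  5  6  7  8  9 10 11 12 13 14 15 16 17 18
G :  0  0  0  1  1  1  2  2  2  3  0  3  4  1  4  0  2  5  1

1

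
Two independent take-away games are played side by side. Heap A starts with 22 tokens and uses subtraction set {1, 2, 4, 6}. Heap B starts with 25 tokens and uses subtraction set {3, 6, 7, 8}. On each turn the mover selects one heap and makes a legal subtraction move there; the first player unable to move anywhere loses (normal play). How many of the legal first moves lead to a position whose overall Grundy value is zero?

1

Heap A, S = {1, 2, 4, 6}:
G(0) = 0
G(1) = mex{0} = 1
G(2) = mex{1,0} = 2
G(3) = mex{2,1} = 0
G(4) = mex{0,2,0} = 1
G(5) = mex{1,0,1} = 2
G(6) = mex{2,1,2,0} = 3
G(7) = mex{3,2,0,1} = 4
G(8) = mex{4,3,1,2} = 0
G(9) = mex{0,4,2,0} = 1
G(10) = mex{1,0,3,1} = 2
G(11) = mex{2,1,4,2} = 0
G(12) = mex{0,2,0,3} = 1
G(13) = mex{1,0,1,4} = 2
G(14) = mex{2,1,2,0} = 3
G(15) = mex{3,2,0,1} = 4
G(16) = mex{4,3,1,2} = 0
G(17) = mex{0,4,2,0} = 1
G(18) = mex{1,0,3,1} = 2
G(19) = mex{2,1,4,2} = 0
G(20) = mex{0,2,0,3} = 1
G(21) = mex{1,0,1,4} = 2
G(22) = mex{2,1,2,0} = 3
G_A(22) = 3.
Heap B, S = {3, 6, 7, 8}:
G(0) = 0
G(1) = mex{} = 0
G(2) = mex{} = 0
G(3) = mex{0} = 1
G(4) = mex{0} = 1
G(5) = mex{0} = 1
G(6) = mex{1,0} = 2
G(7) = mex{1,0,0} = 2
G(8) = mex{1,0,0,0} = 2
G(9) = mex{2,1,0,0} = 3
G(10) = mex{2,1,1,0} = 3
G(11) = mex{2,1,1,1} = 0
G(12) = mex{3,2,1,1} = 0
G(13) = mex{3,2,2,1} = 0
G(14) = mex{0,2,2,2} = 1
G(15) = mex{0,3,2,2} = 1
G(16) = mex{0,3,3,2} = 1
G(17) = mex{1,0,3,3} = 2
G(18) = mex{1,0,0,3} = 2
G(19) = mex{1,0,0,0} = 2
G(20) = mex{2,1,0,0} = 3
G(21) = mex{2,1,1,0} = 3
G(22) = mex{2,1,1,1} = 0
G(23) = mex{3,2,1,1} = 0
G(24) = mex{3,2,2,1} = 0
G(25) = mex{0,2,2,2} = 1
G_B(25) = 1.
Combined Grundy value = 3 ⊕ 1 = 2.
A winning move leaves total XOR = 0, i.e. changes one component's Grundy value g to g ⊕ X where X is the current total.
Heap A: need g' = 3⊕2 = 1. Options: 22−1→G=2, 22−2→G=1, 22−4→G=2, 22−6→G=0. Hits: 1.
Heap B: need g' = 1⊕2 = 3. Options: 25−3→G=0, 25−6→G=2, 25−7→G=2, 25−8→G=2. Hits: 0.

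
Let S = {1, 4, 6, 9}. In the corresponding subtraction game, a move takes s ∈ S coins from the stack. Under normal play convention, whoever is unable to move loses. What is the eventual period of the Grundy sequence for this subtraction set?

5

n :  0  1  2  3  4  5  6  7  8  9 10 11 12 13 14 15
G :  0  1  0  1  2  0  1  0  1  2  0  1  0  1  2  0
G(n+5) = G(n) holds for n = 0,…,8 (a full window of length max(S) = 9), so the sequence is purely periodic with period 5.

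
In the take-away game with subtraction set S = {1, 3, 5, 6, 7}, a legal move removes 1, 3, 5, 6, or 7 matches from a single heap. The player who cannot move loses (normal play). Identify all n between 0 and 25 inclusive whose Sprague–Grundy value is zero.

0, 2, 4, 12, 14, 16, 24

G(0) = 0
G(1) = mex{0} = 1
G(2) = mex{1} = 0
G(3) = mex{0,0} = 1
G(4) = mex{1,1} = 0
G(5) = mex{0,0,0} = 1
G(6) = mex{1,1,1,0} = 2
G(7) = mex{2,0,0,1,0} = 3
G(8) = mex{3,1,1,0,1} = 2
G(9) = mex{2,2,0,1,0} = 3
G(10) = mex{3,3,1,0,1} = 2
G(11) = mex{2,2,2,1,0} = 3
G(12) = mex{3,3,3,2,1} = 0
G(13) = mex{0,2,2,3,2} = 1
G(14) = mex{1,3,3,2,3} = 0
G(15) = mex{0,0,2,3,2} = 1
G(16) = mex{1,1,3,2,3} = 0
G(17) = mex{0,0,0,3,2} = 1
G(18) = mex{1,1,1,0,3} = 2
G(19) = mex{2,0,0,1,0} = 3
G(20) = mex{3,1,1,0,1} = 2
G(21) = mex{2,2,0,1,0} = 3
G(22) = mex{3,3,1,0,1} = 2
G(23) = mex{2,2,2,1,0} = 3
G(24) = mex{3,3,3,2,1} = 0
G(25) = mex{0,2,2,3,2} = 1
P-positions are exactly the n with G(n) = 0.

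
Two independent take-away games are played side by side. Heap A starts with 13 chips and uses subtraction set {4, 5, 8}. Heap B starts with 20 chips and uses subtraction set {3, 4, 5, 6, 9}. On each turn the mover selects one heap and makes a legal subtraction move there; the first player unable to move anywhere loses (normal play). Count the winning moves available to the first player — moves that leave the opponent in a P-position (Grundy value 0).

3

Heap A, S = {4, 5, 8}:
n :  0  1  2  3  4  5  6  7  8  9 10 11 12 13
G :  0  0  0  0  1  1  1  1  2  2  2  2  0  0
G_A(13) = 0.
Heap B, S = {3, 4, 5, 6, 9}:
G(0) = 0
G(1) = mex{} = 0
G(2) = mex{} = 0
G(3) = mex{0} = 1
G(4) = mex{0,0} = 1
G(5) = mex{0,0,0} = 1
G(6) = mex{1,0,0,0} = 2
G(7) = mex{1,1,0,0} = 2
G(8) = mex{1,1,1,0} = 2
G(9) = mex{2,1,1,1,0} = 3
G(10) = mex{2,2,1,1,0} = 3
G(11) = mex{2,2,2,1,0} = 3
G(12) = mex{3,2,2,2,1} = 0
G(13) = mex{3,3,2,2,1} = 0
G(14) = mex{3,3,3,2,1} = 0
G(15) = mex{0,3,3,3,2} = 1
G(16) = mex{0,0,3,3,2} = 1
G(17) = mex{0,0,0,3,2} = 1
G(18) = mex{1,0,0,0,3} = 2
G(19) = mex{1,1,0,0,3} = 2
G(20) = mex{1,1,1,0,3} = 2
G_B(20) = 2.
Combined Grundy value = 0 ⊕ 2 = 2.
A winning move leaves total XOR = 0, i.e. changes one component's Grundy value g to g ⊕ X where X is the current total.
Heap A: need g' = 0⊕2 = 2. Options: 13−4→G=2, 13−5→G=2, 13−8→G=1. Hits: 2.
Heap B: need g' = 2⊕2 = 0. Options: 20−3→G=1, 20−4→G=1, 20−5→G=1, 20−6→G=0, 20−9→G=3. Hits: 1.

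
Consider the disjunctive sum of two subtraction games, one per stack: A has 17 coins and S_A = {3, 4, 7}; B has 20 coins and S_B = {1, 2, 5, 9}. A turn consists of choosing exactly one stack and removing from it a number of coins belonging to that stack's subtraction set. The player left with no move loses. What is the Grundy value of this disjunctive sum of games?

Stack A, S = {3, 4, 7}:
n :  0  1  2  3  4  5  6  7  8  9 10 11 12 13 14 15 16 17
G :  0  0  0  1  1  1  2  2  2  3  0  0  0  1  1  1  2  2
G_A(17) = 2.
Stack B, S = {1, 2, 5, 9}:
G(0) = 0
G(1) = mex{0} = 1
G(2) = mex{1,0} = 2
G(3) = mex{2,1} = 0
G(4) = mex{0,2} = 1
G(5) = mex{1,0,0} = 2
G(6) = mex{2,1,1} = 0
G(7) = mex{0,2,2} = 1
G(8) = mex{1,0,0} = 2
G(9) = mex{2,1,1,0} = 3
G(10) = mex{3,2,2,1} = 0
G(11) = mex{0,3,0,2} = 1
G(12) = mex{1,0,1,0} = 2
G(13) = mex{2,1,2,1} = 0
G(14) = mex{0,2,3,2} = 1
G(15) = mex{1,0,0,0} = 2
G(16) = mex{2,1,1,1} = 0
G(17) = mex{0,2,2,2} = 1
G(18) = mex{1,0,0,3} = 2
G(19) = mex{2,1,1,0} = 3
G(20) = mex{3,2,2,1} = 0
G_B(20) = 0.
Combined Grundy value = 2 ⊕ 0 = 2.

2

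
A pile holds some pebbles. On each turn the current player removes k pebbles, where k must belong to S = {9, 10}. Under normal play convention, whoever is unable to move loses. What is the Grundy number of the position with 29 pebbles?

1

G(0) = 0
G(1) = mex{} = 0
G(2) = mex{} = 0
G(3) = mex{} = 0
G(4) = mex{} = 0
G(5) = mex{} = 0
G(6) = mex{} = 0
G(7) = mex{} = 0
G(8) = mex{} = 0
G(9) = mex{0} = 1
G(10) = mex{0,0} = 1
G(11) = mex{0,0} = 1
G(12) = mex{0,0} = 1
G(13) = mex{0,0} = 1
G(14) = mex{0,0} = 1
G(15) = mex{0,0} = 1
G(16) = mex{0,0} = 1
G(17) = mex{0,0} = 1
G(18) = mex{1,0} = 2
G(19) = mex{1,1} = 0
G(20) = mex{1,1} = 0
G(21) = mex{1,1} = 0
G(22) = mex{1,1} = 0
G(23) = mex{1,1} = 0
G(24) = mex{1,1} = 0
G(25) = mex{1,1} = 0
G(26) = mex{1,1} = 0
G(27) = mex{2,1} = 0
G(28) = mex{0,2} = 1
G(29) = mex{0,0} = 1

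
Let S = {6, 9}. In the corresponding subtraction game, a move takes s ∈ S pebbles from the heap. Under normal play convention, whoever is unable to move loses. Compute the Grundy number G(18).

0

n :  0  1  2  3  4  5  6  7  8  9 10 11 12 13 14 15 16 17 18
G :  0  0  0  0  0  0  1  1  1  1  1  1  2  2  2  0  0  0  0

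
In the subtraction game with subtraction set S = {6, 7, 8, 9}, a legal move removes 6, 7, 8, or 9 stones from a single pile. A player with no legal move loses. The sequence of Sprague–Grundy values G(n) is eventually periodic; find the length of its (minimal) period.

n :  0  1  2  3  4  5  6  7  8  9 10 11 12 13 14 15 16 17 18 19 20 21 22 23 24 25 26 27 28 29 30 31
G :  0  0  0  0  0  0  1  1  1  1  1  1  2  2  2  0  0  0  0  0  0  1  1  1  1  1  1  2  2  2  0  0
G(n+15) = G(n) holds for n = 0,…,8 (a full window of length max(S) = 9), so the sequence is purely periodic with period 15.

15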